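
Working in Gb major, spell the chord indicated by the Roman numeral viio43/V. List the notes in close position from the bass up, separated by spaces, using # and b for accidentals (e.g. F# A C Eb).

Gb Bbb C Eb

viio43/V is a secondary leading-tone chord. The target V is Db in Gb major; the applied chord is rooted a semitone below, on C.
Building a fully diminished seventh chord on C gives C-Eb-Gb-Bbb.
With the 43 figure the chord is in second inversion; from the bass Gb upward in close position it reads Gb-Bbb-C-Eb.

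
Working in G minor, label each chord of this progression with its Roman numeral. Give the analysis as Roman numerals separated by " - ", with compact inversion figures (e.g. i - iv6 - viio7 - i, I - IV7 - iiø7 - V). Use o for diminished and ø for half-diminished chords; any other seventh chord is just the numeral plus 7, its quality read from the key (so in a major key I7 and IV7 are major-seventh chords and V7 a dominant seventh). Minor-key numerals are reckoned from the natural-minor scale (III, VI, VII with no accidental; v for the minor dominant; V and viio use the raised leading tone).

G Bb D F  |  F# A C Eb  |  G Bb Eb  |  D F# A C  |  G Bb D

i7 - viio7 - VI6 - V7 - i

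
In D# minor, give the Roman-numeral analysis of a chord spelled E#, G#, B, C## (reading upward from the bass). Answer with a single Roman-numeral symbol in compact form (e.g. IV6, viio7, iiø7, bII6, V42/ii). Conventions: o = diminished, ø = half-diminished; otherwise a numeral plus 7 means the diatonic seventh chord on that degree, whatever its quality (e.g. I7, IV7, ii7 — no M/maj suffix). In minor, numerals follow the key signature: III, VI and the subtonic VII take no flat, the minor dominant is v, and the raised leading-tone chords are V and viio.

viio65

Stacked in thirds the chord is C##-E#-G#-B: a fully diminished seventh chord on C##.
C## is scale degree 7 in D# minor, and a fully diminished seventh chord on that degree is written viio7.
With E# in the bass the chord is in first inversion, so the figured bass is 65.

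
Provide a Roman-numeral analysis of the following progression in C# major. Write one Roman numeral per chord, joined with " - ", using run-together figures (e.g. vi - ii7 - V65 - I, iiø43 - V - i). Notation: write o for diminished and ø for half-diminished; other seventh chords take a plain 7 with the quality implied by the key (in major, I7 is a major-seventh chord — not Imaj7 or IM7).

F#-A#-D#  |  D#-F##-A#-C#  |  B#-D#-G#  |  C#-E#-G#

F#-A#-D# has root D#, degree 2 in C# major, so ii6.
D#-F##-A#-C#: a dominant seventh chord on D#, the applied dominant of V → V7/V.
B#-D#-G# has root G#, degree 5 in C# major, so V6.
C#-E#-G#: major triad on C# = scale degree 1 → I.

ii6 - V7/V - V6 - I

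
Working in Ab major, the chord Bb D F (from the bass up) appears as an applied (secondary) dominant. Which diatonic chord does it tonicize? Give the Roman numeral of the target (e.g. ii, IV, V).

The chord is a major triad on Bb.
A dominant resolves down a perfect fifth: Bb → Eb. In Ab major, Eb is scale degree 5, i.e. V.

V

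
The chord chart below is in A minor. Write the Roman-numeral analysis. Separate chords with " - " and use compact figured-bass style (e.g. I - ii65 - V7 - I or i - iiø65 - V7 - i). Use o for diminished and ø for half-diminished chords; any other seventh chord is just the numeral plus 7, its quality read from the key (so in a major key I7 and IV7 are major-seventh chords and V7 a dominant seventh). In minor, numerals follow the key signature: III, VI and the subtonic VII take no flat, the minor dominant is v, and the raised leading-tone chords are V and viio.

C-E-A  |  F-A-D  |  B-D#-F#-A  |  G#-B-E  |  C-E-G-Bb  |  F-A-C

i6 - iv6 - V7/V - V6 - V7/VI - VI

C-E-A: minor triad on A = scale degree 1 → i6.
F-A-D: root D is the subdominant; minor triad there is iv6.
B-D#-F#-A: chromatic; B is V of V, so V7/V.
G#-B-E: root E is the dominant; major triad there is V6.
C-E-G-Bb: chromatic; C is V of VI, so V7/VI.
F-A-C has root F, degree 6 in A minor, so VI.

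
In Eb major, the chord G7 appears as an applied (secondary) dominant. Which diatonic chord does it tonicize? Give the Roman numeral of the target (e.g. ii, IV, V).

The chord is a dominant seventh chord on G.
A dominant resolves down a perfect fifth: G → C. In Eb major, C is scale degree 6, i.e. vi.

vi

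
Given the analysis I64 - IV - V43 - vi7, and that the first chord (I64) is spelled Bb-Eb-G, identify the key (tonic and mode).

Eb major

The anchor chord is a major triad on Eb, labeled I64.
If Eb is scale degree 1 and the mode makes that degree carry a major triad, the tonic is Eb and the mode is major.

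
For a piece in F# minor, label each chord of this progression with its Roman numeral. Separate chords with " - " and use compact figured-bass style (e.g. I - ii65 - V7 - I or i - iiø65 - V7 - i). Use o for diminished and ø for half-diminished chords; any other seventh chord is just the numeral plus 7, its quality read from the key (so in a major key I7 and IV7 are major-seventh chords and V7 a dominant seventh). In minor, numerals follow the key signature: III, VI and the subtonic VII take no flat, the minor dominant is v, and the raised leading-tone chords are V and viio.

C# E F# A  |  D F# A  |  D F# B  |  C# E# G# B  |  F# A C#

C#-E-F#-A: minor seventh chord on F# = scale degree 1 → i43.
D-F#-A: major triad on D = scale degree 6 → VI.
D-F#-B: root B is the subdominant; minor triad there is iv6.
C#-E#-G#-B has root C#, degree 5 in F# minor, so V7.
F#-A-C# has root F#, degree 1 in F# minor, so i.

i43 - VI - iv6 - V7 - i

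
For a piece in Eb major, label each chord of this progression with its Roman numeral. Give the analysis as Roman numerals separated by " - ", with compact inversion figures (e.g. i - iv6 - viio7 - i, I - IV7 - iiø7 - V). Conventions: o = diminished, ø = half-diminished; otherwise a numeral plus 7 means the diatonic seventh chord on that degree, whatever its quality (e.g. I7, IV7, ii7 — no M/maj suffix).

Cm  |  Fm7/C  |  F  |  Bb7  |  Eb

vi - ii43 - V/V - V7 - I

Cm: minor triad on C = scale degree 6 → vi.
Fm7/C: root F is the supertonic; minor seventh chord there is ii43.
F is the secondary dominant of V (major triad on F): V/V.
Bb7 has root Bb, degree 5 in Eb major, so V7.
Eb has root Eb, degree 1 in Eb major, so I.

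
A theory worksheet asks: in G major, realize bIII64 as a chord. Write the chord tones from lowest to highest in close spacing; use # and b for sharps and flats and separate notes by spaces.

F Bb D

bIII64 is a major triad on the lowered third degree, borrowed from the parallel minor. In G major that root is Bb.
So the chord is Bb-D-F, a major triad.
The figured bass 64 indicates second inversion, placing the fifth (F) in the bass: F-Bb-D.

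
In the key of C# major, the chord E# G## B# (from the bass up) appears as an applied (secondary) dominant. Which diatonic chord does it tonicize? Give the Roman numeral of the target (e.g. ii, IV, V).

The chord is a major triad on E#.
A dominant resolves down a perfect fifth: E# → A#. In C# major, A# is scale degree 6, i.e. vi.

vi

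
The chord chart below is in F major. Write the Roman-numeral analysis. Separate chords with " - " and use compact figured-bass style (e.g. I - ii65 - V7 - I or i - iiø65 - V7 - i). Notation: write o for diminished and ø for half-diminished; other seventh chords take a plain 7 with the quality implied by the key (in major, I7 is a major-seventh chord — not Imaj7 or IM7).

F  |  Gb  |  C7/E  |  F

I - bII - V65 - I

F: root F is the tonic; major triad there is I.
Gb: major triad on Gb — chromatic; Gb is the lowered second degree, so this is the Neapolitan chord, bII.
C7/E: dominant seventh chord on C = scale degree 5 → V65.
F: root F is the tonic; major triad there is I.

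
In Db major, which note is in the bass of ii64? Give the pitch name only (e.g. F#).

Bb

ii in Db major has root Eb; the chord is Eb-Gb-Bb.
The figure 64 means second inversion — the fifth is in the bass.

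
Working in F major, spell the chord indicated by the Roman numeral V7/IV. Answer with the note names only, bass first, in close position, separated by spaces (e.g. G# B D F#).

V7/IV is a secondary dominant — the dominant seventh of IV. IV in F major is Bb, so the applied chord's root is F, a perfect fifth above.
Building a dominant seventh chord on F gives F-A-C-Eb.

F A C Eb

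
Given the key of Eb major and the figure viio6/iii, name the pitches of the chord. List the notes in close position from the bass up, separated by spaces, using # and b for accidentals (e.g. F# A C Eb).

A C F#

viio6/iii is a secondary leading-tone chord. The target iii is G in Eb major; the applied chord is rooted a semitone below, on F#.
Building a diminished triad on F# gives F#-A-C.
The figured bass 6 indicates first inversion, placing the third (A) in the bass: A-C-F#.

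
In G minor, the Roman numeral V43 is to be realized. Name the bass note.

A

V in G minor has root D; the chord is D-F#-A-C.
The figure 43 means second inversion — the fifth is in the bass.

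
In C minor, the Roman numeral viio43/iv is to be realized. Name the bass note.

Bb

The applied chord viio43/iv is rooted on E: E-G-Bb-Db.
The figure 43 means second inversion — the fifth is in the bass.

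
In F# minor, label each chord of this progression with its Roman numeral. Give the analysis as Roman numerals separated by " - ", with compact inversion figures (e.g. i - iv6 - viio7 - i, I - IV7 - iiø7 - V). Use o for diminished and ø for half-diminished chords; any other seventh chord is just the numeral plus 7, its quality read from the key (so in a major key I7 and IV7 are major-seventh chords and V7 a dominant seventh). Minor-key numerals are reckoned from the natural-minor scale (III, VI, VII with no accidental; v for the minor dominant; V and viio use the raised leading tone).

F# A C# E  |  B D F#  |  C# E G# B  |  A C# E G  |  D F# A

i7 - iv - v7 - V7/VI - VI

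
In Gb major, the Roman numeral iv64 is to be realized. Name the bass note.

iv in Gb major has root Cb; the chord is Cb-Ebb-Gb.
The figure 64 means second inversion — the fifth is in the bass.

Gb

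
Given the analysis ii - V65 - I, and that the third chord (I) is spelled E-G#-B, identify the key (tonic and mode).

E major

I is given as E-G#-B — a major triad with root E.
If E is scale degree 1 and the mode makes that degree carry a major triad, the tonic is E and the mode is major.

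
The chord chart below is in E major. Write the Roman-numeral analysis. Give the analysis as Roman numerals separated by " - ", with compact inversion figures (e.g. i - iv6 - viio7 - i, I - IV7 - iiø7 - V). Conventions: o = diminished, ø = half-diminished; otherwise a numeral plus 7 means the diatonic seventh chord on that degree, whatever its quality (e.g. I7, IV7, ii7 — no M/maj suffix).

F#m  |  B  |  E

F#m: root F# is the supertonic; minor triad there is ii.
B has root B, degree 5 in E major, so V.
E: root E is the tonic; major triad there is I.

ii - V - I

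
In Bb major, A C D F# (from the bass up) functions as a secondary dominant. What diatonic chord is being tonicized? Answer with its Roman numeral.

vi

The chord is a dominant seventh chord on D.
A dominant resolves down a perfect fifth: D → G. In Bb major, G is scale degree 6, i.e. vi.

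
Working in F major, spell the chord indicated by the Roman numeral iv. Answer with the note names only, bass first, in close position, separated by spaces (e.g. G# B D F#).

Scale degree 4 in F major is Bb; here the chord built on it is altered to a minor triad. iv is the minor subdominant, borrowed from the parallel minor.
So the chord is Bb-Db-F, a minor triad.

Bb Db F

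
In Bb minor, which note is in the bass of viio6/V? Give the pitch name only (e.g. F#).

The applied chord viio6/V is rooted on E: E-G-Bb.
The figure 6 means first inversion — the third is in the bass.

G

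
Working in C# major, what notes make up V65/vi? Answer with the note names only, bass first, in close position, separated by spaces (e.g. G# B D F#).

The slash means an applied dominant: we want the dominant of vi. In C# major, vi is A# minor, and its dominant is built on E#.
Building a dominant seventh chord on E# gives E#-G##-B#-D#.
The figured bass 65 indicates first inversion, placing the third (G##) in the bass: G##-B#-D#-E#.

G## B# D# E#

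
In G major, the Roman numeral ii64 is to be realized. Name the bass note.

E

ii in G major has root A; the chord is A-C-E.
The figure 64 means second inversion — the fifth is in the bass.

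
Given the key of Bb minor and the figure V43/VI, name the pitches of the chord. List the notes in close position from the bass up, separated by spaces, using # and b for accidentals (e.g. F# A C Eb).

Ab Cb Db F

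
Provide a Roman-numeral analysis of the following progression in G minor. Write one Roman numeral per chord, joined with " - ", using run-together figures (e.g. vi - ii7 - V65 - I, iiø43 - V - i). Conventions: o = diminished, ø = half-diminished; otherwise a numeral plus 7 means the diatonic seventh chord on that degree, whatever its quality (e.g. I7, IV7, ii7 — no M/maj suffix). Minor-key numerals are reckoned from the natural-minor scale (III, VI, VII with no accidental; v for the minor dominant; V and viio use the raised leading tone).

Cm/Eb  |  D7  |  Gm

iv6 - V7 - i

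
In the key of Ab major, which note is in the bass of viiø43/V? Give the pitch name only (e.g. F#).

Ab

The applied chord viiø43/V is rooted on D: D-F-Ab-C.
The figure 43 means second inversion — the fifth is in the bass.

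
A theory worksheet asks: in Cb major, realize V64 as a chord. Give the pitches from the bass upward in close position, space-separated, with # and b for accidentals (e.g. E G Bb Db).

The numeral's case and figure indicate a major triad. In Cb major its root, scale degree 5, is Gb.
Stacking thirds from Gb gives Gb-Bb-Db.
The figured bass 64 indicates second inversion, placing the fifth (Db) in the bass: Db-Gb-Bb.

Db Gb Bb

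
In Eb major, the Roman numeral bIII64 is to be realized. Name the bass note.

bIII in Eb major has root Gb; the chord is Gb-Bb-Db.
The figure 64 means second inversion — the fifth is in the bass.

Db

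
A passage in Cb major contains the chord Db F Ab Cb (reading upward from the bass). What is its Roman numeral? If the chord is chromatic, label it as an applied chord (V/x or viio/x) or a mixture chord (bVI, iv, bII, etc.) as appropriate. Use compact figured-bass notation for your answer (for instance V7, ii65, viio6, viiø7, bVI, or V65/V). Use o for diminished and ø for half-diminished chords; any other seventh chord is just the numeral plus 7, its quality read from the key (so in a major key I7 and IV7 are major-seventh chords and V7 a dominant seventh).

The pitches Db-F-Ab-Cb form a dominant seventh chord rooted on Db.
Db is not a diatonic chord root with this quality in Cb major, but it lies a perfect fifth above Gb (V), so the chord functions as an applied dominant of V.

V7/V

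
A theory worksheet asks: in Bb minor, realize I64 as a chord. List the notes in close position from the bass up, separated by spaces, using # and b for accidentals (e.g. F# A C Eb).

F Bb D

Scale degree 1 in Bb minor is Bb; here the chord built on it is altered to a major triad. I64 is the major tonic (Picardy third), borrowed from the parallel major.
So the chord is Bb-D-F, a major triad.
The figured bass 64 indicates second inversion, placing the fifth (F) in the bass: F-Bb-D.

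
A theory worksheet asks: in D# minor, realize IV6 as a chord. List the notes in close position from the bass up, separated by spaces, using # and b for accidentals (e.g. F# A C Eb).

B# D# G#

Scale degree 4 in D# minor is G#; here the chord built on it is altered to a major triad. IV6 is the major subdominant, borrowed from the parallel major.
So the chord is G#-B#-D#.
The figured bass 6 indicates first inversion, placing the third (B#) in the bass: B#-D#-G#.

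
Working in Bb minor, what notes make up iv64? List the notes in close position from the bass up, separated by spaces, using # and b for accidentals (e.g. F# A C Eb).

Bb Eb Gb

The numeral's case and figure indicate a minor triad. In Bb minor its root, the subdominant, is Eb.
That chord is spelled Eb-Gb-Bb.
The figured bass 64 indicates second inversion, placing the fifth (Bb) in the bass: Bb-Eb-Gb.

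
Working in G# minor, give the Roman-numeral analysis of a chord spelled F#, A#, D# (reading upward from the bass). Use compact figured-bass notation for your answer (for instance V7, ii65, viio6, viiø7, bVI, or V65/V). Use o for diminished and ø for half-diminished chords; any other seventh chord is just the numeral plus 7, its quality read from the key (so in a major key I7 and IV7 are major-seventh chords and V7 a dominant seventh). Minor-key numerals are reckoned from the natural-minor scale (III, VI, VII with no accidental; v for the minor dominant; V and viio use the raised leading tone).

The pitches D#-F#-A# form a minor triad rooted on D#.
D# is scale degree 5 in G# minor, and a minor triad on that degree is written v.
With F# in the bass the chord is in first inversion, so the figured bass is 6.

v6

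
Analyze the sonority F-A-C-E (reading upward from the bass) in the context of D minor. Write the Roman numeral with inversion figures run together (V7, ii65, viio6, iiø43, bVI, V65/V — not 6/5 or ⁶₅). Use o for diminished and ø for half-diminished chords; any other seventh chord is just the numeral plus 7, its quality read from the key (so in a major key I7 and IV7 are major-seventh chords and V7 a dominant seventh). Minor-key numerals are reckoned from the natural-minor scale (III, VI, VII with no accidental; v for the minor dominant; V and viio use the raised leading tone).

III7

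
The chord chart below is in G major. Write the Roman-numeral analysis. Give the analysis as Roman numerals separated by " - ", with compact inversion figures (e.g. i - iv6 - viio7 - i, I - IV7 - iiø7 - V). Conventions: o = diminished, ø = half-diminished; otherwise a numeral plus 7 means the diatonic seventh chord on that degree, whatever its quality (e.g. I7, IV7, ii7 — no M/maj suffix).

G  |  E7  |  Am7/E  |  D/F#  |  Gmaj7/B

I - V7/ii - ii43 - V6 - I65

G has root G, degree 1 in G major, so I.
E7: a dominant seventh chord on E, the applied dominant of ii → V7/ii.
Am7/E has root A, degree 2 in G major, so ii43.
D/F#: root D is the dominant; major triad there is V6.
Gmaj7/B has root G, degree 1 in G major, so I65.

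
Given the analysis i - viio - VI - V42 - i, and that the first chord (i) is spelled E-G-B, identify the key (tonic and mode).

E minor

The anchor chord is a minor triad on E, labeled i.
If E is scale degree 1 and the mode makes that degree carry a minor triad, the tonic is E and the mode is minor.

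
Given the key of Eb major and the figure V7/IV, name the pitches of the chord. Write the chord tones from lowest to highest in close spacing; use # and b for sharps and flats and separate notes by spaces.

Eb G Bb Db

V7/IV is a secondary dominant — the dominant seventh of IV. IV in Eb major is Ab, so the applied chord's root is Eb, a perfect fifth above.
Building a dominant seventh chord on Eb gives Eb-G-Bb-Db.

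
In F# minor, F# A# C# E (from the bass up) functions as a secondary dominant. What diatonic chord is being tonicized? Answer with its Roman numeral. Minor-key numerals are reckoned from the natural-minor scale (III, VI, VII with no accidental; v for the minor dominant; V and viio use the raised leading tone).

iv

The chord is a dominant seventh chord on F#.
A dominant resolves down a perfect fifth: F# → B. In F# minor, B is scale degree 4, i.e. iv.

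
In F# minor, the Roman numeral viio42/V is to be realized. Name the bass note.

A

The applied chord viio42/V is rooted on B#: B#-D#-F#-A.
The figure 42 means third inversion — the seventh is in the bass.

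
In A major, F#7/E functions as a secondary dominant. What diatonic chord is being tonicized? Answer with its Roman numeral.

The chord is a dominant seventh chord on F#.
A dominant resolves down a perfect fifth: F# → B. In A major, B is scale degree 2, i.e. ii.

ii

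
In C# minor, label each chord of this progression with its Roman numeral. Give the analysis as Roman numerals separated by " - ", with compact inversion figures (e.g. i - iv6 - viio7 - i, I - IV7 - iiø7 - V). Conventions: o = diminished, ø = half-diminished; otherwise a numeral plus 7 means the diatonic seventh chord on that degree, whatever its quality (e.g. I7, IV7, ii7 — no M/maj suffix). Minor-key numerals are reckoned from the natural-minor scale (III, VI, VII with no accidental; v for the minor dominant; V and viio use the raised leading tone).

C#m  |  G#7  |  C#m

i - V7 - i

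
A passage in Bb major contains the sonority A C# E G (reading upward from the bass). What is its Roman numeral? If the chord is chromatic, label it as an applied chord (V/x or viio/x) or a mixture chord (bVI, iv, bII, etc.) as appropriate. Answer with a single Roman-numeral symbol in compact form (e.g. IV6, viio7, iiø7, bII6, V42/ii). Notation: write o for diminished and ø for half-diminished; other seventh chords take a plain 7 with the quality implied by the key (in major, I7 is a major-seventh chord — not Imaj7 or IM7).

Stacked in thirds the chord is A-C#-E-G: a dominant seventh chord on A.
A is not a diatonic chord root with this quality in Bb major, but it lies a perfect fifth above D (iii), so the chord functions as an applied dominant of iii.

V7/iii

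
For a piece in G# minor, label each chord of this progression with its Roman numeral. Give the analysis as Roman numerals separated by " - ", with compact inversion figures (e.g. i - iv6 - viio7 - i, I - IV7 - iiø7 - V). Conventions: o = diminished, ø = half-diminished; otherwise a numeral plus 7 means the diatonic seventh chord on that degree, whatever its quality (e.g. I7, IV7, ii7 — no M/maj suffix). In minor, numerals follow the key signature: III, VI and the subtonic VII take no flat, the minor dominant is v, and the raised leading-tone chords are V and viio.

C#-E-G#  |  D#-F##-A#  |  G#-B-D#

iv - V - i

C#-E-G#: root C# is the subdominant; minor triad there is iv.
D#-F##-A#: root D# is the dominant; major triad there is V.
G#-B-D#: root G# is the tonic; minor triad there is i.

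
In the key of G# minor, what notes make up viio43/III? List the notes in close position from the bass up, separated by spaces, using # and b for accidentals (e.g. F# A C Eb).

E G A# C#

viio43/III is a secondary leading-tone chord. The target III is B in G# minor; the applied chord is rooted a semitone below, on A#.
Building a fully diminished seventh chord on A# gives A#-C#-E-G.
The figured bass 43 indicates second inversion, placing the fifth (E) in the bass: E-G-A#-C#.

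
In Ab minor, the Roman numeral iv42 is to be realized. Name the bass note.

Cb

iv in Ab minor has root Db; the chord is Db-Fb-Ab-Cb.
The figure 42 means third inversion — the seventh is in the bass.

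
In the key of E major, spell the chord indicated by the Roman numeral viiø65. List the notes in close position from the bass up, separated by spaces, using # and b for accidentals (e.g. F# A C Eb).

F# A C# D#

In E major, the seventh degree is D#, and the diatonic chord built there is a half-diminished seventh chord.
That chord is spelled D#-F#-A-C#.
The figured bass 65 indicates first inversion, placing the third (F#) in the bass: F#-A-C#-D#.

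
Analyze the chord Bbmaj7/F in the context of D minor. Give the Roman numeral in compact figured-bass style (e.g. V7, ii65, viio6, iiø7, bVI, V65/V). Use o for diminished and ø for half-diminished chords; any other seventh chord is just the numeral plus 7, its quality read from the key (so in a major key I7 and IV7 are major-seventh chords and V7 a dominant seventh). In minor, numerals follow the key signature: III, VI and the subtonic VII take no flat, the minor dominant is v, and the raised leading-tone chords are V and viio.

VI43

Stacked in thirds the chord is Bb-D-F-A: a major seventh chord on Bb.
Bb is scale degree 6 in D minor, and a major seventh chord on that degree is written VI7.
With F in the bass the chord is in second inversion, so the figured bass is 43.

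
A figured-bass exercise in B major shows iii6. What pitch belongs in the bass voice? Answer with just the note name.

iii in B major has root D#; the chord is D#-F#-A#.
The figure 6 means first inversion — the third is in the bass.

F#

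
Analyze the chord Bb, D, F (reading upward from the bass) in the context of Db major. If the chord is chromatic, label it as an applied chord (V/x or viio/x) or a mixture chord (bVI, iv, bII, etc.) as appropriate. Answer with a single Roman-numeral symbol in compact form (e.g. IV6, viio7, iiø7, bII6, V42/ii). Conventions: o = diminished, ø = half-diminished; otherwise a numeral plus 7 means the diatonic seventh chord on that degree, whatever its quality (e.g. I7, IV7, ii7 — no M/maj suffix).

V/ii

Stacked in thirds the chord is Bb-D-F: a major triad on Bb.
Bb is not a diatonic chord root with this quality in Db major, but it lies a perfect fifth above Eb (ii), so the chord functions as an applied dominant of ii.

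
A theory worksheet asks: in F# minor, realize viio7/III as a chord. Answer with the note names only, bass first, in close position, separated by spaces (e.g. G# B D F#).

G# B D F

viio7/III is a secondary leading-tone chord. The target III is A in F# minor; the applied chord is rooted a semitone below, on G#.
Building a fully diminished seventh chord on G# gives G#-B-D-F.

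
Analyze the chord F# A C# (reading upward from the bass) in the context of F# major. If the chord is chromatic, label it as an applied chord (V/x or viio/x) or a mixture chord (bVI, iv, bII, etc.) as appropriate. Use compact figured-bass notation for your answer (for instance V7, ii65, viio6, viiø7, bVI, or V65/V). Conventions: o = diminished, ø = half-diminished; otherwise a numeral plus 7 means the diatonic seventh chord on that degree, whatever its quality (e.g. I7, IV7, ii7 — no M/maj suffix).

i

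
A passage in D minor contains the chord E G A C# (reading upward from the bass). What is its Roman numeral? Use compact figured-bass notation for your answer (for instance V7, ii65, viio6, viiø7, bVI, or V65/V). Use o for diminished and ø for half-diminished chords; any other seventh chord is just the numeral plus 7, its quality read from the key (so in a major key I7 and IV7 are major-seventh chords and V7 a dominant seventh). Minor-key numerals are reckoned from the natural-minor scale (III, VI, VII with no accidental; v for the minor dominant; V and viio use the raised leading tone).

V43

The pitches A-C#-E-G form a dominant seventh chord rooted on A.
In D minor, A is the dominant; the diatonic dominant seventh chord there is V7.
With E in the bass the chord is in second inversion, so the figured bass is 43.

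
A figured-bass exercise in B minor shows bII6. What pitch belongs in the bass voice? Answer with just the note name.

E

bII in B minor has root C; the chord is C-E-G.
The figure 6 means first inversion — the third is in the bass.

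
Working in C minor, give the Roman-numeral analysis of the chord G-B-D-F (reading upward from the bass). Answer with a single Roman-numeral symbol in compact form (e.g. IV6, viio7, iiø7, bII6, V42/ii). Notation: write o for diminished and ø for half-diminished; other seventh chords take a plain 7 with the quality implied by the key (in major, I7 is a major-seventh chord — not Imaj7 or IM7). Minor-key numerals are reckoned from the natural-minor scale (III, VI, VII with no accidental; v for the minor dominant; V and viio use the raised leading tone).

Stacked in thirds the chord is G-B-D-F: a dominant seventh chord on G.
G is scale degree 5 in C minor, and a dominant seventh chord on that degree is written V7.

V7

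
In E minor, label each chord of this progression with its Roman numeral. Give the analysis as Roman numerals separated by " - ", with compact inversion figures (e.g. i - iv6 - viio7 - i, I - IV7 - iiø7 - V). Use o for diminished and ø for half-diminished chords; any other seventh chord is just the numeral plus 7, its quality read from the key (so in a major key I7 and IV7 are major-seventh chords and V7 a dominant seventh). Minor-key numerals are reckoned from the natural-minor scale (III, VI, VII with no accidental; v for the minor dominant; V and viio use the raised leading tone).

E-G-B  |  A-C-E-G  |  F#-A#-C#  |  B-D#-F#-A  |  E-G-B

E-G-B: root E is the tonic; minor triad there is i.
A-C-E-G: minor seventh chord on A = scale degree 4 → iv7.
F#-A#-C# is the secondary dominant of V (major triad on F#): V/V.
B-D#-F#-A has root B, degree 5 in E minor, so V7.
E-G-B: root E is the tonic; minor triad there is i.

i - iv7 - V/V - V7 - i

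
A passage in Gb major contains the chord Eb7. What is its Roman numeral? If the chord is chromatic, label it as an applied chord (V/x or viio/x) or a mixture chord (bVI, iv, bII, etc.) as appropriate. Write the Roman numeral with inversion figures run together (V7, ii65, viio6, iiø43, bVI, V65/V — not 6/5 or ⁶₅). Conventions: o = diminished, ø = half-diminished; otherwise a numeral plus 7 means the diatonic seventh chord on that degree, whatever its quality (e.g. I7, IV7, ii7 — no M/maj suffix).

V7/ii

The pitches Eb-G-Bb-Db form a dominant seventh chord rooted on Eb.
Eb is not a diatonic chord root with this quality in Gb major, but it lies a perfect fifth above Ab (ii), so the chord functions as an applied dominant of ii.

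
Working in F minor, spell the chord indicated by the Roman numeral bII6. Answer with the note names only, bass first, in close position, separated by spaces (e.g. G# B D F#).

Bb Db Gb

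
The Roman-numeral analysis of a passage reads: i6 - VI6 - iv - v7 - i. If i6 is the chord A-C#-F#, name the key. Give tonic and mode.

F# minor

The anchor chord is a minor triad on F#, labeled i6.
If F# is scale degree 1 and the mode makes that degree carry a minor triad, the tonic is F# and the mode is minor.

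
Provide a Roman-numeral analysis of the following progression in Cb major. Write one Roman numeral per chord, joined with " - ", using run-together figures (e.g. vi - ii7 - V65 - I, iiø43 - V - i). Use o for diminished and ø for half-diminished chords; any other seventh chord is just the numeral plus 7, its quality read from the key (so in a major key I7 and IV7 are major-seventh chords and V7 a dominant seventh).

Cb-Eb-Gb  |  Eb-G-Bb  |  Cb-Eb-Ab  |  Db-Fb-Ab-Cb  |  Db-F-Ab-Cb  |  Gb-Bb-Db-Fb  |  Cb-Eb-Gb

I - V/vi - vi6 - ii7 - V7/V - V7 - I

Cb-Eb-Gb has root Cb, degree 1 in Cb major, so I.
Eb-G-Bb: a major triad on Eb, the applied dominant of vi → V/vi.
Cb-Eb-Ab: minor triad on Ab = scale degree 6 → vi6.
Db-Fb-Ab-Cb: root Db is the supertonic; minor seventh chord there is ii7.
Db-F-Ab-Cb: a dominant seventh chord on Db, the applied dominant of V → V7/V.
Gb-Bb-Db-Fb has root Gb, degree 5 in Cb major, so V7.
Cb-Eb-Gb has root Cb, degree 1 in Cb major, so I.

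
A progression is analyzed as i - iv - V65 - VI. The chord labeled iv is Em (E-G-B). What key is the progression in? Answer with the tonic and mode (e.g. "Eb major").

The anchor chord is a minor triad on E, labeled iv.
Counting down 3 scale steps from E places the tonic on B; a minor triad on degree 4 is diatonic only in minor.

B minor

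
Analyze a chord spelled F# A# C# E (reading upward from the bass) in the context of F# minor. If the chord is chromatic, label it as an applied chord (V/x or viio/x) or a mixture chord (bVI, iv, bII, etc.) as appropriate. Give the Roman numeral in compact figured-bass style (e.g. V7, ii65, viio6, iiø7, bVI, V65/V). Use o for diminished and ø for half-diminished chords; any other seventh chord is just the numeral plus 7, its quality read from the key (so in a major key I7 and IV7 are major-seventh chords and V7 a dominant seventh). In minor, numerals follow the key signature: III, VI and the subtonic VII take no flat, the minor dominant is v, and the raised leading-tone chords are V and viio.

V7/iv

The pitches F#-A#-C#-E form a dominant seventh chord rooted on F#.
F# is not a diatonic chord root with this quality in F# minor, but it lies a perfect fifth above B (iv), so the chord functions as an applied dominant of iv.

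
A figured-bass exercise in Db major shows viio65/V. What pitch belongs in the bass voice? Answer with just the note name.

The applied chord viio65/V is rooted on G: G-Bb-Db-Fb.
The figure 65 means first inversion — the third is in the bass.

Bb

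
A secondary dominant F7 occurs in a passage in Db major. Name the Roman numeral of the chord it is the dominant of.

The chord is a dominant seventh chord on F.
A dominant resolves down a perfect fifth: F → Bb. In Db major, Bb is scale degree 6, i.e. vi.

vi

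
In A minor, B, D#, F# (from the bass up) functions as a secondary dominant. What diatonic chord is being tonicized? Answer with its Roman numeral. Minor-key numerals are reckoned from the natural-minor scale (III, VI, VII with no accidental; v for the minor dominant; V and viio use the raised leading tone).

V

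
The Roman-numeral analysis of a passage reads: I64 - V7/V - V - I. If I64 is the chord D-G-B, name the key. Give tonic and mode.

The anchor chord is a major triad on G, labeled I64.
If G is scale degree 1 and the mode makes that degree carry a major triad, the tonic is G and the mode is major.

G major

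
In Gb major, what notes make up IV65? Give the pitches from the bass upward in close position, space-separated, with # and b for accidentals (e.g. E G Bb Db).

The numeral's case and figure indicate a major seventh chord. In Gb major its root, scale degree 4, is Cb.
That chord is spelled Cb-Eb-Gb-Bb.
With the 65 figure the chord is in first inversion; from the bass Eb upward in close position it reads Eb-Gb-Bb-Cb.

Eb Gb Bb Cb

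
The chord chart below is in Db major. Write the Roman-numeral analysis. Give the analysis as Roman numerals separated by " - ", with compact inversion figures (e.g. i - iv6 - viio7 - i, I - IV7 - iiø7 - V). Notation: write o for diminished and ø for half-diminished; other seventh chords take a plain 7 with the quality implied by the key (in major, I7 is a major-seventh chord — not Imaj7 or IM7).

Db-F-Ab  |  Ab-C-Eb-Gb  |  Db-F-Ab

Db-F-Ab: major triad on Db = scale degree 1 → I.
Ab-C-Eb-Gb has root Ab, degree 5 in Db major, so V7.
Db-F-Ab: root Db is the tonic; major triad there is I.

I - V7 - I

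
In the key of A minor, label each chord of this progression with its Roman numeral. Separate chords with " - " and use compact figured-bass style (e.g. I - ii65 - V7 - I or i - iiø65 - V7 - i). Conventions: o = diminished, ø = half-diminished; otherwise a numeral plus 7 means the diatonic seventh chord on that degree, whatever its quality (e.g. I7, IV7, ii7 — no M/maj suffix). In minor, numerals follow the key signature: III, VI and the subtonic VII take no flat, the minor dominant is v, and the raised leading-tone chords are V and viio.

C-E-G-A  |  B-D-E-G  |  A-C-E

C-E-G-A: root A is the tonic; minor seventh chord there is i65.
B-D-E-G: root E is the dominant; minor seventh chord there is v43.
A-C-E: minor triad on A = scale degree 1 → i.

i65 - v43 - i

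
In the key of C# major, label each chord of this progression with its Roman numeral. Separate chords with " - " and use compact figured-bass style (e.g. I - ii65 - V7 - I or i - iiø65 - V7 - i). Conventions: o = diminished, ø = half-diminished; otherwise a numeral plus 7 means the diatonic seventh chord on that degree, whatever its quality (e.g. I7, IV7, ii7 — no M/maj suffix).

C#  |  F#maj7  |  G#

C# has root C#, degree 1 in C# major, so I.
F#maj7: root F# is the subdominant; major seventh chord there is IV7.
G#: root G# is the dominant; major triad there is V.

I - IV7 - V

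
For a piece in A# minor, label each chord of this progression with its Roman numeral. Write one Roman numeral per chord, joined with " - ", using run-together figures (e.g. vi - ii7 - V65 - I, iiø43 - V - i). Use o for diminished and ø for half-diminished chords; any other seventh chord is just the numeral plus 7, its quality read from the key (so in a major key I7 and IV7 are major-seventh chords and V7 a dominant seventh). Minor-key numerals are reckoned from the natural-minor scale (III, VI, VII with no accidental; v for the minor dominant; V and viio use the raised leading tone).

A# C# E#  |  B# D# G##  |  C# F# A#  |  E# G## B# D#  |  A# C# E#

A#-C#-E# has root A#, degree 1 in A# minor, so i.
B#-D#-G##: diminished triad on G## = scale degree 7 → viio6.
C#-F#-A#: major triad on F# = scale degree 6 → VI64.
E#-G##-B#-D#: dominant seventh chord on E# = scale degree 5 → V7.
A#-C#-E# has root A#, degree 1 in A# minor, so i.

i - viio6 - VI64 - V7 - i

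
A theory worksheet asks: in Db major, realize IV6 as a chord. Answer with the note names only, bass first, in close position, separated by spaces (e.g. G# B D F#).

The numeral's case and figure indicate a major triad. In Db major its root, scale degree 4, is Gb.
That chord is spelled Gb-Bb-Db.
The figured bass 6 indicates first inversion, placing the third (Bb) in the bass: Bb-Db-Gb.

Bb Db Gb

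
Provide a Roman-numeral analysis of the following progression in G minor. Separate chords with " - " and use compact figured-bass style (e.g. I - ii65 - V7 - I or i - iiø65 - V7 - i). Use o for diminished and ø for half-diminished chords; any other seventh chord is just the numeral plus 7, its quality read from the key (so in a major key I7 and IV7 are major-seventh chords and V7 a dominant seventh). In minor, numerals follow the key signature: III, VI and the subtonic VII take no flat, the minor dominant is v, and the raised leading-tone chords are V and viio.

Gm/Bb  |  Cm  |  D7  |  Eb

i6 - iv - V7 - VI

Gm/Bb: root G is the tonic; minor triad there is i6.
Cm: minor triad on C = scale degree 4 → iv.
D7: dominant seventh chord on D = scale degree 5 → V7.
Eb has root Eb, degree 6 in G minor, so VI.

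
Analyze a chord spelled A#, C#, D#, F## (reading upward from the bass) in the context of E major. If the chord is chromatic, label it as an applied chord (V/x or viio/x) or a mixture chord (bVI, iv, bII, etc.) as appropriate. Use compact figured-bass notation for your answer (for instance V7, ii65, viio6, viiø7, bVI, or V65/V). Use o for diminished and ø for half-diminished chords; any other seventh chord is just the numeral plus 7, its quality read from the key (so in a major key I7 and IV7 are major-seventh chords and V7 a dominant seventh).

V43/iii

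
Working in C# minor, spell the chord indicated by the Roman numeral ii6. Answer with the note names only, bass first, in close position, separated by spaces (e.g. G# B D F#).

F# A# D#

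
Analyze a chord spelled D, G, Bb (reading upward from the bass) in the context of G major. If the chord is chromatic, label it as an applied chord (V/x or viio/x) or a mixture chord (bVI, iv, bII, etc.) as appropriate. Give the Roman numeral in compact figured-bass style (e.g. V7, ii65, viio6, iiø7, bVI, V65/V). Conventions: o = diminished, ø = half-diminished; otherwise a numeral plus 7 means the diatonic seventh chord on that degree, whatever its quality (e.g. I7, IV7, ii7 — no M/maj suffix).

i64

Stacked in thirds the chord is G-Bb-D: a minor triad on G.
G is the first degree of G major. This is the minor tonic, borrowed from the parallel minor.
With D in the bass the chord is in second inversion, so the figured bass is 64.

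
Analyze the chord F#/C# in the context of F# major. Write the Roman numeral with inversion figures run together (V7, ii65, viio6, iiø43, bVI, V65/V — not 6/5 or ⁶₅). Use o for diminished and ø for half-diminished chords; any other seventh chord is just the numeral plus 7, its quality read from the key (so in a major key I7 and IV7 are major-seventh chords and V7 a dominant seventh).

Stacked in thirds the chord is F#-A#-C#: a major triad on F#.
In F# major, F# is the tonic; the diatonic major triad there is I.
With C# in the bass the chord is in second inversion, so the figured bass is 64.

I64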